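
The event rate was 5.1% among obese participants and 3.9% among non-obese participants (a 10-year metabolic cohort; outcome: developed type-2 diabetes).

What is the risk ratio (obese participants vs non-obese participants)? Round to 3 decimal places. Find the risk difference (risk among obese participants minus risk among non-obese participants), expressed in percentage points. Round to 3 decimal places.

RR = 0.05100 / 0.03900 = 1.308
risk difference = 0.05100 − 0.03900 = 0.01200 → 1.200 percentage points

RR = 1.308; RD = 1.200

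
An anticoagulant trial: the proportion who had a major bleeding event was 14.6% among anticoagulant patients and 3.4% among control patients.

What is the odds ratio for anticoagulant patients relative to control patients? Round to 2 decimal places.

odds, anticoagulant patients = 0.14600/0.85400 = 0.17096
odds, control patients = 0.03400/0.96600 = 0.03520
OR = 0.17096 / 0.03520 = 4.86

OR: 4.86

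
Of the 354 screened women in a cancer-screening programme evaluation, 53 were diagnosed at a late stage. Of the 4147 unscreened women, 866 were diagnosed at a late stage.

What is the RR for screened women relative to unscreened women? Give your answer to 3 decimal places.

RR: 0.717

risk, screened women = 53/354 = 0.1497
risk, unscreened women = 866/4147 = 0.2088
RR = 0.1497 / 0.2088 = 0.717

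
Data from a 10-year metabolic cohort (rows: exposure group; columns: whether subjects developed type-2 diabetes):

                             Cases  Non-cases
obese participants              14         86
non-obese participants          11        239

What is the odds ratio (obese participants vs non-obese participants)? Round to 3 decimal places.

OR = (14 × 239) / (86 × 11) = 3346/946 ≈ 3.537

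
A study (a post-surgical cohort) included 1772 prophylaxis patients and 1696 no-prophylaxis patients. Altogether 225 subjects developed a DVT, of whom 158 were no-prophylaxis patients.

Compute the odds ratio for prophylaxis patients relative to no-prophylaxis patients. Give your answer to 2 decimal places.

OR ≈ 0.38

prophylaxis patients with the outcome: 225 − 158 = 67
prophylaxis patients without the outcome: 1772 − 67 = 1705
no-prophylaxis patients without the outcome: 1696 − 158 = 1538
OR = (67 × 1538) / (1705 × 158) = 103046/269390 ≈ 0.38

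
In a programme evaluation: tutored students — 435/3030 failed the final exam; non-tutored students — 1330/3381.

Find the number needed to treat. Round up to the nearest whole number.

5

risk, tutored students = 435/3030 = 0.143564
risk, non-tutored students = 1330/3381 = 0.393375
absolute risk difference = 0.249810
1 / 0.249810 = 4.003 → round up → 5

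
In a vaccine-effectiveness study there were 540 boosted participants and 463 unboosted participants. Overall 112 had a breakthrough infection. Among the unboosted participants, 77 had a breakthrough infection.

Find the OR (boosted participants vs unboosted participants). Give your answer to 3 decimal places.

boosted participants with the outcome: 112 − 77 = 35
boosted participants without the outcome: 540 − 35 = 505
unboosted participants without the outcome: 463 − 77 = 386
odds, boosted participants = 35/505 = 0.0693
odds, unboosted participants = 77/386 = 0.1995
OR = 0.0693 / 0.1995 = 0.347

0.347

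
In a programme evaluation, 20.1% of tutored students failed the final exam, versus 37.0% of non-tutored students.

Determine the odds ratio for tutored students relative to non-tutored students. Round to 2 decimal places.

OR ≈ 0.43

odds, tutored students = 0.2010/0.7990 = 0.2516
odds, non-tutored students = 0.3700/0.6300 = 0.5873
OR = 0.2516 / 0.5873 = 0.43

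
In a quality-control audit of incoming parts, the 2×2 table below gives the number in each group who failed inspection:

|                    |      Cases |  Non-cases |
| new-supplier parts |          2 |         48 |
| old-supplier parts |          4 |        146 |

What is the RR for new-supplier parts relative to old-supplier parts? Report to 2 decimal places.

RR = 1.50

risk, new-supplier parts = 2/50 = 0.04000
risk, old-supplier parts = 4/150 = 0.02667
RR = 0.04000 / 0.02667 = 1.50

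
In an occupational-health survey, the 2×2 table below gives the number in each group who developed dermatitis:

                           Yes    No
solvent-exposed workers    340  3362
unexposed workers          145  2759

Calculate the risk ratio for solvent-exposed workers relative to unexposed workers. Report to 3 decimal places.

risk, solvent-exposed workers = 340/3702 = 0.09184
risk, unexposed workers = 145/2904 = 0.04993
RR = 0.09184 / 0.04993 = 1.839

1.839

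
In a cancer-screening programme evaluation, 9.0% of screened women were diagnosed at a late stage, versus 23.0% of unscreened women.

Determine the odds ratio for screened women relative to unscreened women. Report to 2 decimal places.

odds, screened women = 0.0900/0.9100 = 0.0989
odds, unscreened women = 0.2300/0.7700 = 0.2987
OR = 0.0989 / 0.2987 = 0.33

OR: 0.33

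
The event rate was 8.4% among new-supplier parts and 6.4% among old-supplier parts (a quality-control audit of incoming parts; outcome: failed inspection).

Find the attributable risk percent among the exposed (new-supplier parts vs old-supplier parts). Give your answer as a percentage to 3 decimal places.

AR% = (0.0840 − 0.0640) / 0.0840 = 0.2381 → 23.810%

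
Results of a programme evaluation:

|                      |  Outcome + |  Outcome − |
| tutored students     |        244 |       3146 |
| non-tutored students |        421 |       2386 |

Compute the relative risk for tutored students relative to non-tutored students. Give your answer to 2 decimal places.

risk, tutored students = 244/3390 = 0.0720
risk, non-tutored students = 421/2807 = 0.1500
RR = 0.0720 / 0.1500 = 0.48

RR ≈ 0.48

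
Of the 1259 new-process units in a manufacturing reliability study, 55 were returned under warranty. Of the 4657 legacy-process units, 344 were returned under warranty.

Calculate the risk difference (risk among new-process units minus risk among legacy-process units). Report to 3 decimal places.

risk, new-process units = 55/1259 = 0.04369
risk, legacy-process units = 344/4657 = 0.07387
risk difference = 0.04369 − 0.07387 = -0.030

-0.030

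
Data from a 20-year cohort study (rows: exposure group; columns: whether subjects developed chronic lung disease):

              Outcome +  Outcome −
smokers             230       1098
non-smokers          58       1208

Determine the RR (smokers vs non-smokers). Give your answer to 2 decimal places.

risk, smokers = 230/1328 = 0.17319
risk, non-smokers = 58/1266 = 0.04581
RR = 0.17319 / 0.04581 = 3.78

RR: 3.78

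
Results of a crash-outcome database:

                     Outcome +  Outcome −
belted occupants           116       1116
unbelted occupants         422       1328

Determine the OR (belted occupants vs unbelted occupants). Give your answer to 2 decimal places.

OR = (116 × 1328) / (1116 × 422) = 154048/470952 ≈ 0.33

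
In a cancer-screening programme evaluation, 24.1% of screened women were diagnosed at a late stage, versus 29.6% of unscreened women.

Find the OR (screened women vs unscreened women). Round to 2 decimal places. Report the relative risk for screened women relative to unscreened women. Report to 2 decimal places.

odds, screened women = 0.2410/0.7590 = 0.3175
odds, unscreened women = 0.2960/0.7040 = 0.4205
OR = 0.3175 / 0.4205 = 0.76
RR = 0.2410 / 0.2960 = 0.81

OR = 0.76; RR = 0.81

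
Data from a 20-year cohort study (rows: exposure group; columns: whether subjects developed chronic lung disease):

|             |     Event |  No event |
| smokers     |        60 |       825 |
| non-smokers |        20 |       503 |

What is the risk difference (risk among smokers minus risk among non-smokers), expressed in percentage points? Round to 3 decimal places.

RD ≈ 2.956

risk, smokers = 60/885 = 0.06780
risk, non-smokers = 20/523 = 0.03824
risk difference = 0.06780 − 0.03824 = 0.02956 → 2.956 percentage points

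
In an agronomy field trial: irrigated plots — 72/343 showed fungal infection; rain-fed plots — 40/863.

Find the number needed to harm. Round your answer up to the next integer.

risk, irrigated plots = 72/343 = 0.209913
risk, rain-fed plots = 40/863 = 0.046350
absolute risk difference = 0.163563
1 / 0.163563 = 6.114 → round up → 7

NNH = 7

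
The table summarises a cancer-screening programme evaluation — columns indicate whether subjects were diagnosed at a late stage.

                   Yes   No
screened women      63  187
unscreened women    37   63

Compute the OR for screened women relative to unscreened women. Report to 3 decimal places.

odds, screened women = 63/187 = 0.3369
odds, unscreened women = 37/63 = 0.5873
OR = 0.3369 / 0.5873 = 0.574

OR ≈ 0.574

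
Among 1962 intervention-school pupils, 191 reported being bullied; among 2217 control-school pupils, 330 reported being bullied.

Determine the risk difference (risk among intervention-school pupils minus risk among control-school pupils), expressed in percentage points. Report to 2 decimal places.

RD: -5.15

risk, intervention-school pupils = 191/1962 = 0.0973
risk, control-school pupils = 330/2217 = 0.1488
risk difference = 0.0973 − 0.1488 = -0.0515 → -5.15 percentage points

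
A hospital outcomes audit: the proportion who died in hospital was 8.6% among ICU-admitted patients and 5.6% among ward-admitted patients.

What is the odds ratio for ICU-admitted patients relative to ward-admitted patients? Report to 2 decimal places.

odds, ICU-admitted patients = 0.0860/0.9140 = 0.0941
odds, ward-admitted patients = 0.0560/0.9440 = 0.0593
OR = 0.0941 / 0.0593 = 1.59

1.59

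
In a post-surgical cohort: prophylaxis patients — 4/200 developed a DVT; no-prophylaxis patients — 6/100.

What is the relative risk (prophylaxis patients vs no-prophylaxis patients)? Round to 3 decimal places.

0.333

risk, prophylaxis patients = 4/200 = 0.02000
risk, no-prophylaxis patients = 6/100 = 0.06000
RR = 0.02000 / 0.06000 = 0.333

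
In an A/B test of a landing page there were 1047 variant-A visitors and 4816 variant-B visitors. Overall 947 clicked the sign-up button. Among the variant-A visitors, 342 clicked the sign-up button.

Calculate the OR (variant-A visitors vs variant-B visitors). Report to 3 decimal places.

variant-A visitors without the outcome: 1047 − 342 = 705
variant-B visitors with the outcome: 947 − 342 = 605
variant-B visitors without the outcome: 4816 − 605 = 4211
OR = (342 × 4211) / (705 × 605) = 1440162/426525 ≈ 3.377

3.377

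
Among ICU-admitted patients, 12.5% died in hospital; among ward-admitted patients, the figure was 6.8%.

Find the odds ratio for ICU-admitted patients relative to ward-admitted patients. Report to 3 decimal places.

odds, ICU-admitted patients = 0.1250/0.8750 = 0.1429
odds, ward-admitted patients = 0.0680/0.9320 = 0.0730
OR = 0.1429 / 0.0730 = 1.958

1.958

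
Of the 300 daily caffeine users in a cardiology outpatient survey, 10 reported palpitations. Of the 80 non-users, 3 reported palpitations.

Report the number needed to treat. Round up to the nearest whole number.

NNT: 240

risk, daily caffeine users = 10/300 = 0.033333
risk, non-users = 3/80 = 0.037500
absolute risk difference = 0.004167
1 / 0.004167 = 239.981 → round up → 240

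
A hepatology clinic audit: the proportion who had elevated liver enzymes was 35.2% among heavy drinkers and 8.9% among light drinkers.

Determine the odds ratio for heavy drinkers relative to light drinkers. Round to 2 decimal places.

5.56

odds, heavy drinkers = 0.3520/0.6480 = 0.5432
odds, light drinkers = 0.0890/0.9110 = 0.0977
OR = 0.5432 / 0.0977 = 5.56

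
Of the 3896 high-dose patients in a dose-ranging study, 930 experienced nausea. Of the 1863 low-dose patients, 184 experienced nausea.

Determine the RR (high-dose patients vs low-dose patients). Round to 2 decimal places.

RR = 2.42

risk, high-dose patients = 930/3896 = 0.2387
risk, low-dose patients = 184/1863 = 0.0988
RR = 0.2387 / 0.0988 = 2.42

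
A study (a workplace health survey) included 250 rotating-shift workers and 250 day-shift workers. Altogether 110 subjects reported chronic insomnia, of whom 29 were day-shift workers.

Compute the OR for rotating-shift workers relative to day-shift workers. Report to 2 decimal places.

3.65

rotating-shift workers with the outcome: 110 − 29 = 81
rotating-shift workers without the outcome: 250 − 81 = 169
day-shift workers without the outcome: 250 − 29 = 221
OR = (81 × 221) / (169 × 29) = 17901/4901 ≈ 3.65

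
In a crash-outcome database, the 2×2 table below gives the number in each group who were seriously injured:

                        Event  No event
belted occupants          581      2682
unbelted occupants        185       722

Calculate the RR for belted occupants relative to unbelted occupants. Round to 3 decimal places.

risk, belted occupants = 581/3263 = 0.1781
risk, unbelted occupants = 185/907 = 0.2040
RR = 0.1781 / 0.2040 = 0.873

0.873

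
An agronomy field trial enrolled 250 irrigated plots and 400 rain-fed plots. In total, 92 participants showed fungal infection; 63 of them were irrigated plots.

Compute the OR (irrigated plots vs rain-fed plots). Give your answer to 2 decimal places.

irrigated plots without the outcome: 250 − 63 = 187
rain-fed plots with the outcome: 92 − 63 = 29
rain-fed plots without the outcome: 400 − 29 = 371
odds, irrigated plots = 63/187 = 0.3369
odds, rain-fed plots = 29/371 = 0.0782
OR = 0.3369 / 0.0782 = 4.31

OR: 4.31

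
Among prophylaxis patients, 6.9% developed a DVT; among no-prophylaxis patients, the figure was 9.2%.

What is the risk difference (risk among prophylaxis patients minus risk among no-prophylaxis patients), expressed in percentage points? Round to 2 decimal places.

RD ≈ -2.30

risk difference = 0.0690 − 0.0920 = -0.0230 → -2.30 percentage points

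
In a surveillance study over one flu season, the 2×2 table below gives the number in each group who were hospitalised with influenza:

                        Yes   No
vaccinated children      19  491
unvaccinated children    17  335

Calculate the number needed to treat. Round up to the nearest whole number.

risk, vaccinated children = 19/510 = 0.037255
risk, unvaccinated children = 17/352 = 0.048295
absolute risk difference = 0.011041
1 / 0.011041 = 90.572 → round up → 91

91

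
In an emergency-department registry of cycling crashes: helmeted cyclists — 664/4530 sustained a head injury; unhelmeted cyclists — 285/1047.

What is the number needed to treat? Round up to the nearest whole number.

risk, helmeted cyclists = 664/4530 = 0.146578
risk, unhelmeted cyclists = 285/1047 = 0.272206
absolute risk difference = 0.125628
1 / 0.125628 = 7.960 → round up → 8

NNT = 8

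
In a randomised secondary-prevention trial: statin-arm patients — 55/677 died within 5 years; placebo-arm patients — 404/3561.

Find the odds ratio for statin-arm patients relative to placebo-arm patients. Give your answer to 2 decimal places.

OR: 0.69

odds, statin-arm patients = 55/622 = 0.0884
odds, placebo-arm patients = 404/3157 = 0.1280
OR = 0.0884 / 0.1280 = 0.69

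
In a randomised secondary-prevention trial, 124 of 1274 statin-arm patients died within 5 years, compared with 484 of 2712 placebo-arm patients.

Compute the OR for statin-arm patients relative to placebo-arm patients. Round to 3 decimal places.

odds, statin-arm patients = 124/1150 = 0.1078
odds, placebo-arm patients = 484/2228 = 0.2172
OR = 0.1078 / 0.2172 = 0.496

0.496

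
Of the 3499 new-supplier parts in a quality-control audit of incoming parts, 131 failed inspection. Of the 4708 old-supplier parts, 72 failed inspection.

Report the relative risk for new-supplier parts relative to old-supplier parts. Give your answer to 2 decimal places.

RR ≈ 2.45

risk, new-supplier parts = 131/3499 = 0.03744
risk, old-supplier parts = 72/4708 = 0.01529
RR = 0.03744 / 0.01529 = 2.45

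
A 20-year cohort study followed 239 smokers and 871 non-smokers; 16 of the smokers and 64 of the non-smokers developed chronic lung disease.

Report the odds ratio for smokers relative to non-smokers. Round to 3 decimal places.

OR = (16 × 807) / (223 × 64) = 12912/14272 ≈ 0.905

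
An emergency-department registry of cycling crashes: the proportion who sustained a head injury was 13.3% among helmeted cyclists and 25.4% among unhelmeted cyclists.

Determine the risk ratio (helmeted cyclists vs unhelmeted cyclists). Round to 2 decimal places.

RR = 0.1330 / 0.2540 = 0.52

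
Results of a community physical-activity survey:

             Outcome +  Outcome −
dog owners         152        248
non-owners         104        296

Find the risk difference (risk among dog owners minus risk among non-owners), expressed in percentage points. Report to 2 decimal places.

12.00

risk, dog owners = 152/400 = 0.3800
risk, non-owners = 104/400 = 0.2600
risk difference = 0.3800 − 0.2600 = 0.1200 → 12.00 percentage points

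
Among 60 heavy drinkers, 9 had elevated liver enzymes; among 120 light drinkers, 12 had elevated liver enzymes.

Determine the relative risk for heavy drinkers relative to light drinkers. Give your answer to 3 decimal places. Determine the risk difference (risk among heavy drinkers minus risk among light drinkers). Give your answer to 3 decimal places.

RR = 1.500; RD = 0.050

risk, heavy drinkers = 9/60 = 0.1500
risk, light drinkers = 12/120 = 0.1000
RR = 0.1500 / 0.1000 = 1.500
risk difference = 0.1500 − 0.1000 = 0.050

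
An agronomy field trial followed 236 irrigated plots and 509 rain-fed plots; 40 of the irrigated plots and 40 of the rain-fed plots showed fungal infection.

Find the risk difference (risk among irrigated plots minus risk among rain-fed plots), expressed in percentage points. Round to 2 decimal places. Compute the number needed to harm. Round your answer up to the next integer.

risk, irrigated plots = 40/236 = 0.1695
risk, rain-fed plots = 40/509 = 0.0786
risk difference = 0.1695 − 0.0786 = 0.0909 → 9.09 percentage points
absolute risk difference = 0.090906
1 / 0.090906 = 11.000 → round up → 12

RD = 9.09; NNH = 12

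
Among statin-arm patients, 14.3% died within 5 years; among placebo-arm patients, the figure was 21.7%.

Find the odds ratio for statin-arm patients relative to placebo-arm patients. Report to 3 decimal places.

OR = 0.602

odds, statin-arm patients = 0.1430/0.8570 = 0.1669
odds, placebo-arm patients = 0.2170/0.7830 = 0.2771
OR = 0.1669 / 0.2771 = 0.602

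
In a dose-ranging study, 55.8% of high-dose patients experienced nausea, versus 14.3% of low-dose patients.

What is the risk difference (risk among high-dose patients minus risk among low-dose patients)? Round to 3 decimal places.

risk difference = 0.5580 − 0.1430 = 0.415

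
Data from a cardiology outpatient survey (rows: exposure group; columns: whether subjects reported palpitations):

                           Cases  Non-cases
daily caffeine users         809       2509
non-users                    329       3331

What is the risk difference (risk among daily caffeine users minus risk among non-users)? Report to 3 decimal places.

risk, daily caffeine users = 809/3318 = 0.2438
risk, non-users = 329/3660 = 0.0899
risk difference = 0.2438 − 0.0899 = 0.154

RD ≈ 0.154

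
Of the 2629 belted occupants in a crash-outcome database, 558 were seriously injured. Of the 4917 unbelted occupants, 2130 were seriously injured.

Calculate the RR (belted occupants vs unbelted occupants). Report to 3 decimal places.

risk, belted occupants = 558/2629 = 0.2122
risk, unbelted occupants = 2130/4917 = 0.4332
RR = 0.2122 / 0.4332 = 0.490

RR: 0.490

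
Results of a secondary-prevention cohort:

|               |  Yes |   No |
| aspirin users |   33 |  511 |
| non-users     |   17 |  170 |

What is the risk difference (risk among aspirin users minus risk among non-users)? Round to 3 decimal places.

risk, aspirin users = 33/544 = 0.0607
risk, non-users = 17/187 = 0.0909
risk difference = 0.0607 − 0.0909 = -0.030

-0.030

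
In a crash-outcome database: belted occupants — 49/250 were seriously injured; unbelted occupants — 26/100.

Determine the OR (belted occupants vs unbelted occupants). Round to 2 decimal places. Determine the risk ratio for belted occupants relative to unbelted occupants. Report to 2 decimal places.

OR = (49 × 74) / (201 × 26) = 3626/5226 ≈ 0.69
risk, belted occupants = 49/250 = 0.1960
risk, unbelted occupants = 26/100 = 0.2600
RR = 0.1960 / 0.2600 = 0.75

OR = 0.69; RR = 0.75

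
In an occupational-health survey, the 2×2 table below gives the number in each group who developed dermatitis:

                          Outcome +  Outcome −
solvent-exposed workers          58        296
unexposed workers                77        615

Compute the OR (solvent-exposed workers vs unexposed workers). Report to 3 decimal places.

OR = (58 × 615) / (296 × 77) = 35670/22792 ≈ 1.565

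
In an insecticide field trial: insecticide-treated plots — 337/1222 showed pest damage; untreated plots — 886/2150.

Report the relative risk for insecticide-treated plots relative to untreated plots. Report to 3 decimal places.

risk, insecticide-treated plots = 337/1222 = 0.2758
risk, untreated plots = 886/2150 = 0.4121
RR = 0.2758 / 0.4121 = 0.669

RR ≈ 0.669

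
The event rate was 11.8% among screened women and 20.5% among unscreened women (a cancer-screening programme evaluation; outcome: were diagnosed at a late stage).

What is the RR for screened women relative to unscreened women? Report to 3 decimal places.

RR = 0.1180 / 0.2050 = 0.576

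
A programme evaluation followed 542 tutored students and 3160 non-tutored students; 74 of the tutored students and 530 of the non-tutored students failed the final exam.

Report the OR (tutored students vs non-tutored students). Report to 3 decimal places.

odds, tutored students = 74/468 = 0.1581
odds, non-tutored students = 530/2630 = 0.2015
OR = 0.1581 / 0.2015 = 0.785

0.785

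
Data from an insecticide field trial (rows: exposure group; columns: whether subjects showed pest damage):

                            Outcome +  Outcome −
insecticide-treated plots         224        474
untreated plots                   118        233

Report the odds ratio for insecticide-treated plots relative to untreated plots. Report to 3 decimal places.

odds, insecticide-treated plots = 224/474 = 0.4726
odds, untreated plots = 118/233 = 0.5064
OR = 0.4726 / 0.5064 = 0.933

0.933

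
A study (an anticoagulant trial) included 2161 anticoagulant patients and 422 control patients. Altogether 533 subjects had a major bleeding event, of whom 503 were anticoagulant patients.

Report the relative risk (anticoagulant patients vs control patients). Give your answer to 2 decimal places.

anticoagulant patients without the outcome: 2161 − 503 = 1658
control patients with the outcome: 533 − 503 = 30
control patients without the outcome: 422 − 30 = 392
risk, anticoagulant patients = 503/2161 = 0.2328
risk, control patients = 30/422 = 0.0711
RR = 0.2328 / 0.0711 = 3.27

RR = 3.27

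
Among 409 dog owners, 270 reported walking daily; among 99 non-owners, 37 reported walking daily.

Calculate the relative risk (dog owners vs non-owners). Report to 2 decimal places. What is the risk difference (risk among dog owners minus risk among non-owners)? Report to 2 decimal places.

RR = 1.77; RD = 0.29

risk, dog owners = 270/409 = 0.6601
risk, non-owners = 37/99 = 0.3737
RR = 0.6601 / 0.3737 = 1.77
risk difference = 0.6601 − 0.3737 = 0.29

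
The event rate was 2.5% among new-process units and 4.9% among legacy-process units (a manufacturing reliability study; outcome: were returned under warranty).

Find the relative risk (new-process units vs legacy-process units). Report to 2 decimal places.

RR = 0.02500 / 0.04900 = 0.51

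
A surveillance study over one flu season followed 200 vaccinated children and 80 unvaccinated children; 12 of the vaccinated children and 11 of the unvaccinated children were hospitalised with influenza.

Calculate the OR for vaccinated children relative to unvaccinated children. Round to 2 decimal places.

OR = (12 × 69) / (188 × 11) = 828/2068 ≈ 0.40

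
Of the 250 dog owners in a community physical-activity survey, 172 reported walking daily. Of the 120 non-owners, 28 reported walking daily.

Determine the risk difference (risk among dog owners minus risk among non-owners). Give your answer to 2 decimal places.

risk, dog owners = 172/250 = 0.6880
risk, non-owners = 28/120 = 0.2333
risk difference = 0.6880 − 0.2333 = 0.45

0.45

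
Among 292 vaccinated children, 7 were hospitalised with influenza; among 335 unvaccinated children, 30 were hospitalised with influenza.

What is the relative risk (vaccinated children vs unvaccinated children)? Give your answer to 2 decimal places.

risk, vaccinated children = 7/292 = 0.02397
risk, unvaccinated children = 30/335 = 0.08955
RR = 0.02397 / 0.08955 = 0.27

RR: 0.27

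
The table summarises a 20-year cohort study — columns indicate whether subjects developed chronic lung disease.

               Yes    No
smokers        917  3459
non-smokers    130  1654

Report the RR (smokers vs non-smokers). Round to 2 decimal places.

2.88

risk, smokers = 917/4376 = 0.2096
risk, non-smokers = 130/1784 = 0.0729
RR = 0.2096 / 0.0729 = 2.88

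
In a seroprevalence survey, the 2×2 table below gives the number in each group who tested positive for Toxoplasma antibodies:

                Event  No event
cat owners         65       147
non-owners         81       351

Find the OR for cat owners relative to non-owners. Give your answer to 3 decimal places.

OR = (65 × 351) / (147 × 81) = 22815/11907 ≈ 1.916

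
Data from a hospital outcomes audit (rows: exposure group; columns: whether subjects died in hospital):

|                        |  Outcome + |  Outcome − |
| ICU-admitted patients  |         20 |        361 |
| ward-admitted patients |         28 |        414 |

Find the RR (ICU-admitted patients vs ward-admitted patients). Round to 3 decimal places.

risk, ICU-admitted patients = 20/381 = 0.0525
risk, ward-admitted patients = 28/442 = 0.0633
RR = 0.0525 / 0.0633 = 0.829

RR: 0.829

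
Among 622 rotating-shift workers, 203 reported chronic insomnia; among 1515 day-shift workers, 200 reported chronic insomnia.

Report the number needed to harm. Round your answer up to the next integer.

NNH: 6

risk, rotating-shift workers = 203/622 = 0.326367
risk, day-shift workers = 200/1515 = 0.132013
absolute risk difference = 0.194353
1 / 0.194353 = 5.145 → round up → 6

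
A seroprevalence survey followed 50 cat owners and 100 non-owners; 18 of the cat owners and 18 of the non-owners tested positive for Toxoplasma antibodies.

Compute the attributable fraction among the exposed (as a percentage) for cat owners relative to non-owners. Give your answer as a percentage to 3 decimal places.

50.000%

risk, cat owners = 18/50 = 0.3600
risk, non-owners = 18/100 = 0.1800
AR% = (0.3600 − 0.1800) / 0.3600 = 0.5000 → 50.000%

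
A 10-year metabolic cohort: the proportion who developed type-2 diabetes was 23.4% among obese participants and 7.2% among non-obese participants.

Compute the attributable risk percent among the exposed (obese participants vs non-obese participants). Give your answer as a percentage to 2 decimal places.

AR% = (0.2340 − 0.0720) / 0.2340 = 0.6923 → 69.23%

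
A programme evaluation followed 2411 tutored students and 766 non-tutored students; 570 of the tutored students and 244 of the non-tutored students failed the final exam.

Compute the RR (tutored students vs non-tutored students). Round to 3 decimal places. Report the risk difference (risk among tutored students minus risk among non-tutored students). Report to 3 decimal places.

risk, tutored students = 570/2411 = 0.2364
risk, non-tutored students = 244/766 = 0.3185
RR = 0.2364 / 0.3185 = 0.742
risk difference = 0.2364 − 0.3185 = -0.082

RR = 0.742; RD = -0.082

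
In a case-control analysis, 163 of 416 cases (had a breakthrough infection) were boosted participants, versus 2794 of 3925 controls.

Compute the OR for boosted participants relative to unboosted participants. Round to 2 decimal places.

OR ≈ 0.26

odds, boosted participants = 163/2794 = 0.0583
odds, unboosted participants = 253/1131 = 0.2237
OR = 0.0583 / 0.2237 = 0.26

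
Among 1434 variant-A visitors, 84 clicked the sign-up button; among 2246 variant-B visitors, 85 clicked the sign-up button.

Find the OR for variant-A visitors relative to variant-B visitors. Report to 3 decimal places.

OR = (84 × 2161) / (1350 × 85) = 181524/114750 ≈ 1.582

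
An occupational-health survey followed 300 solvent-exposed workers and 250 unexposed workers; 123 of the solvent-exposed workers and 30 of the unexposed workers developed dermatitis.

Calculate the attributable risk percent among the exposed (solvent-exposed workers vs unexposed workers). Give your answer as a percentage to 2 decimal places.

risk, solvent-exposed workers = 123/300 = 0.4100
risk, unexposed workers = 30/250 = 0.1200
AR% = (0.4100 − 0.1200) / 0.4100 = 0.7073 → 70.73%

70.73%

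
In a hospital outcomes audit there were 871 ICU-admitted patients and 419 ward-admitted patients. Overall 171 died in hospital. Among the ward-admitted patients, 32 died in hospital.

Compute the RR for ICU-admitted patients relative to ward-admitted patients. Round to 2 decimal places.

ICU-admitted patients with the outcome: 171 − 32 = 139
ICU-admitted patients without the outcome: 871 − 139 = 732
ward-admitted patients without the outcome: 419 − 32 = 387
risk, ICU-admitted patients = 139/871 = 0.1596
risk, ward-admitted patients = 32/419 = 0.0764
RR = 0.1596 / 0.0764 = 2.09

RR ≈ 2.09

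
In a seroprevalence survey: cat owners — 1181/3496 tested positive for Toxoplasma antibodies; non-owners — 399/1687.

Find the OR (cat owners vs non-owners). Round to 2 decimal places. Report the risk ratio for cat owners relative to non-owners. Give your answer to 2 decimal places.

OR = (1181 × 1288) / (2315 × 399) = 1521128/923685 ≈ 1.65
risk, cat owners = 1181/3496 = 0.3378
risk, non-owners = 399/1687 = 0.2365
RR = 0.3378 / 0.2365 = 1.43

OR = 1.65; RR = 1.43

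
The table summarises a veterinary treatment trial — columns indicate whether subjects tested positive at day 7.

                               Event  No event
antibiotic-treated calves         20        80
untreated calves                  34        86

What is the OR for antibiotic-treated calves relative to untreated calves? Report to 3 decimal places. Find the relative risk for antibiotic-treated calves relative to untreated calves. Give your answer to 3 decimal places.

OR = (20 × 86) / (80 × 34) = 1720/2720 ≈ 0.632
risk, antibiotic-treated calves = 20/100 = 0.2000
risk, untreated calves = 34/120 = 0.2833
RR = 0.2000 / 0.2833 = 0.706

OR = 0.632; RR = 0.706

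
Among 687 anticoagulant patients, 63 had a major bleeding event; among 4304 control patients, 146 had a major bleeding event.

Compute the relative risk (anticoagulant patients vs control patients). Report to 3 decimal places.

RR: 2.703

risk, anticoagulant patients = 63/687 = 0.09170
risk, control patients = 146/4304 = 0.03392
RR = 0.09170 / 0.03392 = 2.703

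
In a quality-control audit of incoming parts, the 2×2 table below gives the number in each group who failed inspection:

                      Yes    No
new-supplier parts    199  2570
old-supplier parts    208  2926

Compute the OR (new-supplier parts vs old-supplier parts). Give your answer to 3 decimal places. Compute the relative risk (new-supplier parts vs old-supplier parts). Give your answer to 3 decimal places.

OR = 1.089; RR = 1.083

odds, new-supplier parts = 199/2570 = 0.0774
odds, old-supplier parts = 208/2926 = 0.0711
OR = 0.0774 / 0.0711 = 1.089
risk, new-supplier parts = 199/2769 = 0.0719
risk, old-supplier parts = 208/3134 = 0.0664
RR = 0.0719 / 0.0664 = 1.083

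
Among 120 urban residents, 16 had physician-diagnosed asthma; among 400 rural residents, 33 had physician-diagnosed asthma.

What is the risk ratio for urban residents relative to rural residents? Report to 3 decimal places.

risk, urban residents = 16/120 = 0.1333
risk, rural residents = 33/400 = 0.0825
RR = 0.1333 / 0.0825 = 1.616

1.616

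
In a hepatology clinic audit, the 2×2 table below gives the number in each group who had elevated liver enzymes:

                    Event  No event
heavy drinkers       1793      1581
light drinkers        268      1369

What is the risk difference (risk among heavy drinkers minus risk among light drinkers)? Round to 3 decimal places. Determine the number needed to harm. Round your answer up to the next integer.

RD = 0.368; NNH = 3

risk, heavy drinkers = 1793/3374 = 0.5314
risk, light drinkers = 268/1637 = 0.1637
risk difference = 0.5314 − 0.1637 = 0.368
absolute risk difference = 0.367703
1 / 0.367703 = 2.720 → round up → 3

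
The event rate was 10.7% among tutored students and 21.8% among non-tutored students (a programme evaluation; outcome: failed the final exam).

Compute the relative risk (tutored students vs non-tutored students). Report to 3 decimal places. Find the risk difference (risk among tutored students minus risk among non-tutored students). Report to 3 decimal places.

RR = 0.1070 / 0.2180 = 0.491
risk difference = 0.1070 − 0.2180 = -0.111

RR = 0.491; RD = -0.111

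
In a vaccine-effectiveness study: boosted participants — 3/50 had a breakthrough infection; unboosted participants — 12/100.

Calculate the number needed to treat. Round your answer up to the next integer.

NNT: 17

risk, boosted participants = 3/50 = 0.060000
risk, unboosted participants = 12/100 = 0.120000
absolute risk difference = 0.060000
1 / 0.060000 = 16.667 → round up → 17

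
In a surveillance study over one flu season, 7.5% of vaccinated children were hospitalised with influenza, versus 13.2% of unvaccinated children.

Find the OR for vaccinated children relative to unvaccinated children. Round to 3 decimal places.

OR ≈ 0.533

odds, vaccinated children = 0.0750/0.9250 = 0.0811
odds, unvaccinated children = 0.1320/0.8680 = 0.1521
OR = 0.0811 / 0.1521 = 0.533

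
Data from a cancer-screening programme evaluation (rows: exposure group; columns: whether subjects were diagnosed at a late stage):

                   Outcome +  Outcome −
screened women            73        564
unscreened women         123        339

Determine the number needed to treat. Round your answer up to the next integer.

7

risk, screened women = 73/637 = 0.114600
risk, unscreened women = 123/462 = 0.266234
absolute risk difference = 0.151634
1 / 0.151634 = 6.595 → round up → 7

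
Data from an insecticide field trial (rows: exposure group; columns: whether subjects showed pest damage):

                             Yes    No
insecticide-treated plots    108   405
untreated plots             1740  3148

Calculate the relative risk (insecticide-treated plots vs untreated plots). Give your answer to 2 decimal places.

RR = 0.59

risk, insecticide-treated plots = 108/513 = 0.2105
risk, untreated plots = 1740/4888 = 0.3560
RR = 0.2105 / 0.3560 = 0.59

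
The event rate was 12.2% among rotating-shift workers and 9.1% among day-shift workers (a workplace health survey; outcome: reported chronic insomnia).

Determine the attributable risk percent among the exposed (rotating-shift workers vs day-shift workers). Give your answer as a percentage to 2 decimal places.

AR% = (0.1220 − 0.0910) / 0.1220 = 0.2541 → 25.41%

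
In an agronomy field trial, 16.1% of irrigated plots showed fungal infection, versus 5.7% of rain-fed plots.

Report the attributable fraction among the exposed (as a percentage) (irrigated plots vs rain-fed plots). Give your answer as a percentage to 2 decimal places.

AR% = (0.1610 − 0.0570) / 0.1610 = 0.6460 → 64.60%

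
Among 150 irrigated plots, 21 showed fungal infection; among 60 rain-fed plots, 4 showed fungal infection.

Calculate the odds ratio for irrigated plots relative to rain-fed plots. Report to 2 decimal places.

OR = (21 × 56) / (129 × 4) = 1176/516 ≈ 2.28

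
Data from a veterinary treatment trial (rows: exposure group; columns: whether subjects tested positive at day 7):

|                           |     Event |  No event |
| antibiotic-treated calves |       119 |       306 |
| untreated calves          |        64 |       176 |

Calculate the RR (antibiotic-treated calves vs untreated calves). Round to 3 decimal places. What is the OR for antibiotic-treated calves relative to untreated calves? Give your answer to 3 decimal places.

risk, antibiotic-treated calves = 119/425 = 0.2800
risk, untreated calves = 64/240 = 0.2667
RR = 0.2800 / 0.2667 = 1.050
OR = (119 × 176) / (306 × 64) = 20944/19584 ≈ 1.069

RR = 1.050; OR = 1.069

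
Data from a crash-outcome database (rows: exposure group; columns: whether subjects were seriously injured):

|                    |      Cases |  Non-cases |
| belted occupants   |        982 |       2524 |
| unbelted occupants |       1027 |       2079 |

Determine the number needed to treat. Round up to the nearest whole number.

NNT ≈ 20

risk, belted occupants = 982/3506 = 0.280091
risk, unbelted occupants = 1027/3106 = 0.330650
absolute risk difference = 0.050559
1 / 0.050559 = 19.779 → round up → 20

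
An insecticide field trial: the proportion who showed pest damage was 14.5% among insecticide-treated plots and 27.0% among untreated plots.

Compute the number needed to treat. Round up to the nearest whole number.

NNT = 8

absolute risk difference = 0.125000
1 / 0.125000 = 8.000 → round up → 8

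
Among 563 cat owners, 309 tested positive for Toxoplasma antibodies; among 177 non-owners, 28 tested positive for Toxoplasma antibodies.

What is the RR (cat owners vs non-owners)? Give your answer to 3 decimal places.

risk, cat owners = 309/563 = 0.5488
risk, non-owners = 28/177 = 0.1582
RR = 0.5488 / 0.1582 = 3.469

3.469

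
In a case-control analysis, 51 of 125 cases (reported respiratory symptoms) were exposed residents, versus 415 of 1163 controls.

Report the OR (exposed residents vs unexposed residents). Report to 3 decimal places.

OR = (51 × 748) / (415 × 74) = 38148/30710 ≈ 1.242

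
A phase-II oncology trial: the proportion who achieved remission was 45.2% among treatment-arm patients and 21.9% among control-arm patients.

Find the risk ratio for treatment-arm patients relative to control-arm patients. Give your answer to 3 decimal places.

RR = 0.4520 / 0.2190 = 2.064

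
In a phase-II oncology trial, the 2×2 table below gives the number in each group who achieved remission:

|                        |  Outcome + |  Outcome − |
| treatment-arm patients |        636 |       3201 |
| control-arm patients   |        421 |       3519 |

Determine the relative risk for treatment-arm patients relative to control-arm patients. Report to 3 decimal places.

RR ≈ 1.551

risk, treatment-arm patients = 636/3837 = 0.1658
risk, control-arm patients = 421/3940 = 0.1069
RR = 0.1658 / 0.1069 = 1.551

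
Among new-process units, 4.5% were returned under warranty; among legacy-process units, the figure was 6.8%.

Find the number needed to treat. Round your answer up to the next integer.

44

absolute risk difference = 0.023000
1 / 0.023000 = 43.478 → round up → 44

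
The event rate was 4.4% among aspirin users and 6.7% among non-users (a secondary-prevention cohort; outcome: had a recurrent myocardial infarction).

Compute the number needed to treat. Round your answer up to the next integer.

absolute risk difference = 0.023000
1 / 0.023000 = 43.478 → round up → 44

44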